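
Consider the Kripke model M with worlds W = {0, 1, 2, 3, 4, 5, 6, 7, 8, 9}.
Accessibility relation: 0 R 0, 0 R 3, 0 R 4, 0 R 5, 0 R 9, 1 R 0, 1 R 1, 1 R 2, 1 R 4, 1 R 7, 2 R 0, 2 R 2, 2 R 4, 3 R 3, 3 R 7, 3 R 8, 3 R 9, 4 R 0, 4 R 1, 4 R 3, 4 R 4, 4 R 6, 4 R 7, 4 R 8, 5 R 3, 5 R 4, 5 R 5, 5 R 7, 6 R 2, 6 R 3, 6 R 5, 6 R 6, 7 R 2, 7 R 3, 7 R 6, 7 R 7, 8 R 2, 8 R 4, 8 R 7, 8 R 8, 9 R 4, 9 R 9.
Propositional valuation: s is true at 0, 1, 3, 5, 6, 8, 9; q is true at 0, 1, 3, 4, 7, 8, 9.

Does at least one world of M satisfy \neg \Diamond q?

Let φ = \neg \Diamond q. Evaluate φ at each world:
  0 (successors {0, 3, 4, 5, 9}): φ is false.
  1 (successors {0, 1, 2, 4, 7}): φ is false.
  2 (successors {0, 2, 4}): φ is false.
  3 (successors {3, 7, 8, 9}): φ is false.
  4 (successors {0, 1, 3, 4, 6, 7, 8}): φ is false.
  5 (successors {3, 4, 5, 7}): φ is false.
  6 (successors {2, 3, 5, 6}): φ is false.
  7 (successors {2, 3, 6, 7}): φ is false.
  8 (successors {2, 4, 7, 8}): φ is false.
  9 (successors {4, 9}): φ is false.
For instance, at 8:
  At 8: \Diamond q is true, so \neg \Diamond q is false.
    At 8: \Diamond q requires q at some successor in {2, 4, 7, 8}.
      q holds at 4, so \Diamond q is true at 8.

No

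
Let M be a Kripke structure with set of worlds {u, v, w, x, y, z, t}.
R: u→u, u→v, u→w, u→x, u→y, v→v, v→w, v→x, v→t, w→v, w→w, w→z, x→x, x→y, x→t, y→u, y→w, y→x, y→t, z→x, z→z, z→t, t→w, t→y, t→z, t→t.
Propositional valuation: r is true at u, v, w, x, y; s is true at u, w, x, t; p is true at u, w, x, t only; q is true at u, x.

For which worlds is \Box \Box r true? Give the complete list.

none

Let φ = \Box \Box r. Evaluate φ at each world:
  u (successors {u, v, w, x, y}): φ is false.
  v (successors {v, w, x, t}): φ is false.
  w (successors {v, w, z}): φ is false.
  x (successors {x, y, t}): φ is false.
  y (successors {u, w, x, t}): φ is false.
  z (successors {x, z, t}): φ is false.
  t (successors {w, y, z, t}): φ is false.
For instance, at x:
  At x: \Box \Box r requires \Box r at every successor {x, y, t}.
    \Box r fails at x, so \Box \Box r is false at x.
      At x: \Box r requires r at every successor {x, y, t}.
        r fails at t, so \Box r is false at x.
Satisfying worlds: none.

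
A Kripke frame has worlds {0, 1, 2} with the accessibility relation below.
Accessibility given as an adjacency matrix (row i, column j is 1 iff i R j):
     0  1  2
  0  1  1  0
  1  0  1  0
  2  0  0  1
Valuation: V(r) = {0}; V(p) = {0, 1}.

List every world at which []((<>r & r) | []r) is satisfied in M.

Let φ = []((<>r & r) | []r). Evaluate φ at each world:
  0 (successors {0, 1}): φ is false.
  1 (successors {1}): φ is false.
  2 (successors {2}): φ is false.
For instance, at 0:
  At 0: []((<>r & r) | []r) requires (<>r & r) | []r at every successor {0, 1}.
    (<>r & r) | []r fails at 1, so []((<>r & r) | []r) is false at 0.
      At 1: <>r & r is false, []r is false, so (<>r & r) | []r is false.
Satisfying worlds: none.

none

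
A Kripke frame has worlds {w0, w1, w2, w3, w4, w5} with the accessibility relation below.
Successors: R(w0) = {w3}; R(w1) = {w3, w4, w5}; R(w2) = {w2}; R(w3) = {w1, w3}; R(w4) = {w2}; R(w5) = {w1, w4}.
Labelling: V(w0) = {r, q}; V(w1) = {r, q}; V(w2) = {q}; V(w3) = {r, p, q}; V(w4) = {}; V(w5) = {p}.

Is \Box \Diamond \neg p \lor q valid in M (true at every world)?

Let φ = \Box \Diamond \neg p \lor q. Evaluate φ at each world:
  w0 (successors {w3}): φ is true.
  w1 (successors {w3, w4, w5}): φ is true.
  w2 (successors {w2}): φ is true.
  w3 (successors {w1, w3}): φ is true.
  w4 (successors {w2}): φ is true.
  w5 (successors {w1, w4}): φ is true.
For instance, at w5:
  At w5: \Box \Diamond \neg p is true, q is false, so \Box \Diamond \neg p \lor q is true.
    At w5: \Box \Diamond \neg p requires \Diamond \neg p at every successor {w1, w4}.
      At w1: \Diamond \neg p is true.
      At w4: \Diamond \neg p is true.
    So \Box \Diamond \neg p is true at w5.

Yes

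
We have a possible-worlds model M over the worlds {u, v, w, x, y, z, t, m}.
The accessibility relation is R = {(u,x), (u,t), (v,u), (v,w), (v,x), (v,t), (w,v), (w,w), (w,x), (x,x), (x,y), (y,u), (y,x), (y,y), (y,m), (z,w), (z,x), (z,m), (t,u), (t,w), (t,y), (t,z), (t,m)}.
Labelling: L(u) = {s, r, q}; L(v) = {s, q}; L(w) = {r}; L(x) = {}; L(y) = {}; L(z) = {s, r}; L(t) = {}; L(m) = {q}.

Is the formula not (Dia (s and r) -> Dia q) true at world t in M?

No

At t: Dia (s and r) -> Dia q is true, so not (Dia (s and r) -> Dia q) is false.
  At t: Dia (s and r) is true, Dia q is true, so Dia (s and r) -> Dia q is true.
    At t: Dia (s and r) requires s and r at some successor in {u, w, y, z, m}.
      s and r holds at u, so Dia (s and r) is true at t.
    At t: Dia q requires q at some successor in {u, w, y, z, m}.
      q holds at u, so Dia q is true at t.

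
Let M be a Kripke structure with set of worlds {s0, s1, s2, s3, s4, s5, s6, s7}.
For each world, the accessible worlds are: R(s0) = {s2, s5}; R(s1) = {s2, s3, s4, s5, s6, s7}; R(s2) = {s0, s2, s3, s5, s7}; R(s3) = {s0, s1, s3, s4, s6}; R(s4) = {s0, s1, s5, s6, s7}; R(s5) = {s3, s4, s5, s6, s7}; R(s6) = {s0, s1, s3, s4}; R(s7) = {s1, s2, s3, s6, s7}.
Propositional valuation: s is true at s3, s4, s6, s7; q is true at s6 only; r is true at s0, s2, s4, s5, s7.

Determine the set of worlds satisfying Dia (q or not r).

s1, s2, s3, s4, s5, s6, s7

Let φ = Dia (q or not r). Evaluate φ at each world:
  s0 (successors {s2, s5}): φ is false.
  s1 (successors {s2, s3, s4, s5, s6, s7}): φ is true.
  s2 (successors {s0, s2, s3, s5, s7}): φ is true.
  s3 (successors {s0, s1, s3, s4, s6}): φ is true.
  s4 (successors {s0, s1, s5, s6, s7}): φ is true.
  s5 (successors {s3, s4, s5, s6, s7}): φ is true.
  s6 (successors {s0, s1, s3, s4}): φ is true.
  s7 (successors {s1, s2, s3, s6, s7}): φ is true.
For instance, at s7:
  At s7: Dia (q or not r) requires q or not r at some successor in {s1, s2, s3, s6, s7}.
    q or not r holds at s1, so Dia (q or not r) is true at s7.
Satisfying worlds: {s1, s2, s3, s4, s5, s6, s7}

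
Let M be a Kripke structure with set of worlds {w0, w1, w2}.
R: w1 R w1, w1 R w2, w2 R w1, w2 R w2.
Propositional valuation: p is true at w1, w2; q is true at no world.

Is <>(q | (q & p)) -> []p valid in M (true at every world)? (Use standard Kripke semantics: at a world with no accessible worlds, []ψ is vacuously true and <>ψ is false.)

Let φ = <>(q | (q & p)) -> []p. Evaluate φ at each world:
  w0 (successors ∅): φ is true.
  w1 (successors {w1, w2}): φ is true.
  w2 (successors {w1, w2}): φ is true.
For instance, at w2:
  At w2: <>(q | (q & p)) is false, []p is true, so <>(q | (q & p)) -> []p is true.
    At w2: <>(q | (q & p)) requires q | (q & p) at some successor in {w1, w2}.
      At w1: q | (q & p) is false.
      At w2: q | (q & p) is false.
    So <>(q | (q & p)) is false at w2.
    At w2: []p requires p at every successor {w1, w2}.
      At w1: p is true.
      At w2: p is true.
    So []p is true at w2.

Yes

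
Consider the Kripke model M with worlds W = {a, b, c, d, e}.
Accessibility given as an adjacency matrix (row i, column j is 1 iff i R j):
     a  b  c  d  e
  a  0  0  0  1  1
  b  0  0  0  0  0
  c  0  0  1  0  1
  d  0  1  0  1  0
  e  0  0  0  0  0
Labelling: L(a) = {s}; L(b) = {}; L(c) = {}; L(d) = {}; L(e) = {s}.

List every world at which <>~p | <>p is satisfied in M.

a, c, d

Let φ = <>~p | <>p. Evaluate φ at each world:
  a (successors {d, e}): φ is true.
  b (successors ∅): φ is false.
  c (successors {c, e}): φ is true.
  d (successors {b, d}): φ is true.
  e (successors ∅): φ is false.
For instance, at a:
  At a: <>~p is true, <>p is false, so <>~p | <>p is true.
    At a: <>~p requires ~p at some successor in {d, e}.
      ~p holds at d, so <>~p is true at a.
    At a: <>p requires p at some successor in {d, e}.
      At d: p is false.
      At e: p is false.
    So <>p is false at a.
Satisfying worlds: {a, c, d}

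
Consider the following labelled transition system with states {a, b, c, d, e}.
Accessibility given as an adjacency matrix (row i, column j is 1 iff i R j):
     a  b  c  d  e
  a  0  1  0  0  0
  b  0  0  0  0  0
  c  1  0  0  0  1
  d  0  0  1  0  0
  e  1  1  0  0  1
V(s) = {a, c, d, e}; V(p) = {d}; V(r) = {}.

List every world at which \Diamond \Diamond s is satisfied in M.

Let φ = \Diamond \Diamond s. Evaluate φ at each world:
  a (successors {b}): φ is false.
  b (successors ∅): φ is false.
  c (successors {a, e}): φ is true.
  d (successors {c}): φ is true.
  e (successors {a, b, e}): φ is true.
For instance, at c:
  At c: \Diamond \Diamond s requires \Diamond s at some successor in {a, e}.
    \Diamond s holds at e, so \Diamond \Diamond s is true at c.
      At e: \Diamond s requires s at some successor in {a, b, e}.
        s holds at a, so \Diamond s is true at e.
Satisfying worlds: {c, d, e}

c, d, e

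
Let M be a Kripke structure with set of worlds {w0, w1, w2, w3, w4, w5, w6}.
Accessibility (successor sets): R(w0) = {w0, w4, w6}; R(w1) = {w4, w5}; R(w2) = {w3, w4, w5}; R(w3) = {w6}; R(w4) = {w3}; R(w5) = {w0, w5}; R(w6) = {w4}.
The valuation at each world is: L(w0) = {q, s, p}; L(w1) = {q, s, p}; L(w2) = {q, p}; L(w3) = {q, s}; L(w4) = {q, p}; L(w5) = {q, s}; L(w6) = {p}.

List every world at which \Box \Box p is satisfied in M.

w3, w4

Let φ = \Box \Box p. Evaluate φ at each world:
  w0 (successors {w0, w4, w6}): φ is false.
  w1 (successors {w4, w5}): φ is false.
  w2 (successors {w3, w4, w5}): φ is false.
  w3 (successors {w6}): φ is true.
  w4 (successors {w3}): φ is true.
  w5 (successors {w0, w5}): φ is false.
  w6 (successors {w4}): φ is false.
For instance, at w1:
  At w1: \Box \Box p requires \Box p at every successor {w4, w5}.
    \Box p fails at w4, so \Box \Box p is false at w1.
      At w4: \Box p requires p at every successor {w3}.
        p fails at w3, so \Box p is false at w4.
Satisfying worlds: {w3, w4}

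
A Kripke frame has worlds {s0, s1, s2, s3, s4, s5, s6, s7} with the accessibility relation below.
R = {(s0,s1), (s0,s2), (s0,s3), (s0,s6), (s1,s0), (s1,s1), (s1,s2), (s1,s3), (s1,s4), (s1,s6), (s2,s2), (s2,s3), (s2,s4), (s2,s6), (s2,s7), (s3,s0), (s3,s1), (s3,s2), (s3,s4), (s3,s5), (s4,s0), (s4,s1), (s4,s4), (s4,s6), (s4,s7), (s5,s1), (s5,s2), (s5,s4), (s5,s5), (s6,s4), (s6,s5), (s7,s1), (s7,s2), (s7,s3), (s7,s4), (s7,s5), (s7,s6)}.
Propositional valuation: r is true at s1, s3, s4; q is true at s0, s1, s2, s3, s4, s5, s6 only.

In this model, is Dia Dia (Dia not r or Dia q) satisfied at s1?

Yes

At s1: Dia Dia (Dia not r or Dia q) requires Dia (Dia not r or Dia q) at some successor in {s0, s1, s2, s3, s4, s6}.
  Dia (Dia not r or Dia q) holds at s0, so Dia Dia (Dia not r or Dia q) is true at s1.
    At s0: Dia (Dia not r or Dia q) requires Dia not r or Dia q at some successor in {s1, s2, s3, s6}.
      Dia not r or Dia q holds at s1, so Dia (Dia not r or Dia q) is true at s0.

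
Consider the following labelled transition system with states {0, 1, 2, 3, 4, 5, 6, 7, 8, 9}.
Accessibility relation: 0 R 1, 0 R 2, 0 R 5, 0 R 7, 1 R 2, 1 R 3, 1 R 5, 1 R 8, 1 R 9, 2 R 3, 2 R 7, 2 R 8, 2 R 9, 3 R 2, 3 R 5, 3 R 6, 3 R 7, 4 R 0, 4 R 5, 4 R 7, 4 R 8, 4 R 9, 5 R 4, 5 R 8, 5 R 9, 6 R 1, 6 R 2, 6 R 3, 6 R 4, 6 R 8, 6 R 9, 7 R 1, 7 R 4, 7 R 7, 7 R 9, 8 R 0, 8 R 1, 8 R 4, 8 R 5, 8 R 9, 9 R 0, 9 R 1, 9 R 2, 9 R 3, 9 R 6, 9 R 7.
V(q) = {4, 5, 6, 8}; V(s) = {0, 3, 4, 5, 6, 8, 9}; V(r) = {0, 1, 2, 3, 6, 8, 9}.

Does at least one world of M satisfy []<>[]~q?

Recall that []ψ holds at a world iff ψ holds at every accessible world, and <>ψ holds iff ψ holds at some accessible world.
Let φ = []<>[]~q. Evaluate φ at each world:
  0 (successors {1, 2, 5, 7}): φ is false.
  1 (successors {2, 3, 5, 8, 9}): φ is false.
  2 (successors {3, 7, 8, 9}): φ is false.
  3 (successors {2, 5, 6, 7}): φ is false.
  4 (successors {0, 5, 7, 8, 9}): φ is false.
  5 (successors {4, 8, 9}): φ is false.
  6 (successors {1, 2, 3, 4, 8, 9}): φ is false.
  7 (successors {1, 4, 7, 9}): φ is false.
  8 (successors {0, 1, 4, 5, 9}): φ is false.
  9 (successors {0, 1, 2, 3, 6, 7}): φ is false.
For instance, at 6:
  At 6: []<>[]~q requires <>[]~q at every successor {1, 2, 3, 4, 8, 9}.
    <>[]~q fails at 1, so []<>[]~q is false at 6.
      At 1: <>[]~q requires []~q at some successor in {2, 3, 5, 8, 9}.
        At 2: []~q is false.
        At 3: []~q is false.
        At 5: []~q is false.
        At 8: []~q is false.
        At 9: []~q is false.
      So <>[]~q is false at 1.

No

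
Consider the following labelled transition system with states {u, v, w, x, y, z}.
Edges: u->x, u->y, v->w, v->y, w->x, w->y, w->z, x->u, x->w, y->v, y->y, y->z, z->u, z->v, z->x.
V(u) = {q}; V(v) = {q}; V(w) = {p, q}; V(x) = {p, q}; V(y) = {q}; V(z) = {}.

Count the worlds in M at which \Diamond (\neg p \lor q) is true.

6

Let φ = \Diamond (\neg p \lor q). Evaluate φ at each world:
  u (successors {x, y}): φ is true.
  v (successors {w, y}): φ is true.
  w (successors {x, y, z}): φ is true.
  x (successors {u, w}): φ is true.
  y (successors {v, y, z}): φ is true.
  z (successors {u, v, x}): φ is true.
For instance, at v:
  At v: \Diamond (\neg p \lor q) requires \neg p \lor q at some successor in {w, y}.
    \neg p \lor q holds at w, so \Diamond (\neg p \lor q) is true at v.
Satisfying worlds: {u, v, w, x, y, z}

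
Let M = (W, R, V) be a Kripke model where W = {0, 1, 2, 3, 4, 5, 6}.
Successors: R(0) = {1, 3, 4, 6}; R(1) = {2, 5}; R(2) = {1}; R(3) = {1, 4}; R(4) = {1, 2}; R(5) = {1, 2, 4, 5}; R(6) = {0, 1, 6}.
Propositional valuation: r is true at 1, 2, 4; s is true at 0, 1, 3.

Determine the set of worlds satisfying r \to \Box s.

0, 2, 3, 5, 6

Let φ = r \to \Box s. Evaluate φ at each world:
  0 (successors {1, 3, 4, 6}): φ is true.
  1 (successors {2, 5}): φ is false.
  2 (successors {1}): φ is true.
  3 (successors {1, 4}): φ is true.
  4 (successors {1, 2}): φ is false.
  5 (successors {1, 2, 4, 5}): φ is true.
  6 (successors {0, 1, 6}): φ is true.
For instance, at 3:
  At 3: r is false, \Box s is false, so r \to \Box s is true.
    At 3: \Box s requires s at every successor {1, 4}.
      s fails at 4, so \Box s is false at 3.
Satisfying worlds: {0, 2, 3, 5, 6}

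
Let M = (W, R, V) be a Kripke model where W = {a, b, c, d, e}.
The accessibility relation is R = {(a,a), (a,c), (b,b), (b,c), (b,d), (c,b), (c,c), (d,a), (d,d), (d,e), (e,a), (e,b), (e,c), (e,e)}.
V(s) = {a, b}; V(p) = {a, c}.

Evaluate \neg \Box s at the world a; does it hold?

At a: \Box s is false, so \neg \Box s is true.
  At a: \Box s requires s at every successor {a, c}.
    s fails at c, so \Box s is false at a.

Yes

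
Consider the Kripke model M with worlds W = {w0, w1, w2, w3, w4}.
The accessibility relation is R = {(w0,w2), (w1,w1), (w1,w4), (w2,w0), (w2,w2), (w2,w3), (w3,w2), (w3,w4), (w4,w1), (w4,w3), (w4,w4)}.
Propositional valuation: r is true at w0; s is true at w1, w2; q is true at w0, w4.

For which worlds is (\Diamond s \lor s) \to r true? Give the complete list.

Let φ = (\Diamond s \lor s) \to r. Evaluate φ at each world:
  w0 (successors {w2}): φ is true.
  w1 (successors {w1, w4}): φ is false.
  w2 (successors {w0, w2, w3}): φ is false.
  w3 (successors {w2, w4}): φ is false.
  w4 (successors {w1, w3, w4}): φ is false.
For instance, at w2:
  At w2: \Diamond s \lor s is true, r is false, so (\Diamond s \lor s) \to r is false.
    At w2: \Diamond s is true, s is true, so \Diamond s \lor s is true.
      At w2: \Diamond s requires s at some successor in {w0, w2, w3}.
        s holds at w2, so \Diamond s is true at w2.
Satisfying worlds: {w0}

w0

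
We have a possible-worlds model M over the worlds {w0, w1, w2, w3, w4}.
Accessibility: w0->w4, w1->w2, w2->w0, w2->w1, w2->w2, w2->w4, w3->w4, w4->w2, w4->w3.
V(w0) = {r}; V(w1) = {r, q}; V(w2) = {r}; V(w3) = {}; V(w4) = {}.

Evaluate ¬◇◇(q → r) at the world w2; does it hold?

At w2: ◇◇(q → r) is true, so ¬◇◇(q → r) is false.
  At w2: ◇◇(q → r) requires ◇(q → r) at some successor in {w0, w1, w2, w4}.
    ◇(q → r) holds at w0, so ◇◇(q → r) is true at w2.
      At w0: ◇(q → r) requires q → r at some successor in {w4}.
        q → r holds at w4, so ◇(q → r) is true at w0.

No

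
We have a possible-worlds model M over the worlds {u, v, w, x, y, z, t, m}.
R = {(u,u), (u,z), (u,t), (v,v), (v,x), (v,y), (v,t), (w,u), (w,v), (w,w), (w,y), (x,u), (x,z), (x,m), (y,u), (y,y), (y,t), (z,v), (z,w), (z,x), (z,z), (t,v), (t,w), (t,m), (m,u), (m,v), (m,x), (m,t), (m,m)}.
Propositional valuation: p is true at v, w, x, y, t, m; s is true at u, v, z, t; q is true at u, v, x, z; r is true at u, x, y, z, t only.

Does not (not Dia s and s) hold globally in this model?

Yes

Let φ = not (not Dia s and s). Evaluate φ at each world:
  u (successors {u, z, t}): φ is true.
  v (successors {v, x, y, t}): φ is true.
  w (successors {u, v, w, y}): φ is true.
  x (successors {u, z, m}): φ is true.
  y (successors {u, y, t}): φ is true.
  z (successors {v, w, x, z}): φ is true.
  t (successors {v, w, m}): φ is true.
  m (successors {u, v, x, t, m}): φ is true.
For instance, at u:
  At u: not Dia s and s is false, so not (not Dia s and s) is true.
    At u: not Dia s is false, s is true, so not Dia s and s is false.
      At u: Dia s is true, so not Dia s is false.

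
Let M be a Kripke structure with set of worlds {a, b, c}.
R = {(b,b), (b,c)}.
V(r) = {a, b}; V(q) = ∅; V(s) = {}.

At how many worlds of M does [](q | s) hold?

2

Let φ = [](q | s). Evaluate φ at each world:
  a (successors ∅): φ is true.
  b (successors {b, c}): φ is false.
  c (successors ∅): φ is true.
For instance, at b:
  At b: [](q | s) requires q | s at every successor {b, c}.
    q | s fails at b, so [](q | s) is false at b.
Satisfying worlds: {a, c}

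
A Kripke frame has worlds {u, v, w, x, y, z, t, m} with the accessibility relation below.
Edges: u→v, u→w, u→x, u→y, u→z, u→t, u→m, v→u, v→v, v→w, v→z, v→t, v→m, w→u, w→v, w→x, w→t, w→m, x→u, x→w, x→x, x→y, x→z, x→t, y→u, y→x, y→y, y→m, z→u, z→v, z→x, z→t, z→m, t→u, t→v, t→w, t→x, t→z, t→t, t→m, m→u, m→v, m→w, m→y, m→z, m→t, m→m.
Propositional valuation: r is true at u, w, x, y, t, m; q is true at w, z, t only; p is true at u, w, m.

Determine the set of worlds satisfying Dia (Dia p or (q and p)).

Recall that Dia ψ holds at a world iff ψ holds at some accessible world.
Let φ = Dia (Dia p or (q and p)). Evaluate φ at each world:
  u (successors {v, w, x, y, z, t, m}): φ is true.
  v (successors {u, v, w, z, t, m}): φ is true.
  w (successors {u, v, x, t, m}): φ is true.
  x (successors {u, w, x, y, z, t}): φ is true.
  y (successors {u, x, y, m}): φ is true.
  z (successors {u, v, x, t, m}): φ is true.
  t (successors {u, v, w, x, z, t, m}): φ is true.
  m (successors {u, v, w, y, z, t, m}): φ is true.
For instance, at w:
  At w: Dia (Dia p or (q and p)) requires Dia p or (q and p) at some successor in {u, v, x, t, m}.
    Dia p or (q and p) holds at u, so Dia (Dia p or (q and p)) is true at w.
      At u: Dia p is true, q and p is false, so Dia p or (q and p) is true.
Satisfying worlds: {u, v, w, x, y, z, t, m}

u, v, w, x, y, z, t, m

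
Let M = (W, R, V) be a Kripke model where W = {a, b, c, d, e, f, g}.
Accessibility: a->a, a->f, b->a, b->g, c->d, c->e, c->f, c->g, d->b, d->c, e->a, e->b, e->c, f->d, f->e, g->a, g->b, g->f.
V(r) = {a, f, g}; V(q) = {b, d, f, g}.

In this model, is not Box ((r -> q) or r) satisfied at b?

Recall that Box ψ holds at a world iff ψ holds at every accessible world, and Dia ψ holds iff ψ holds at some accessible world.
At b: Box ((r -> q) or r) is true, so not Box ((r -> q) or r) is false.
  At b: Box ((r -> q) or r) requires (r -> q) or r at every successor {a, g}.
    At a: (r -> q) or r is true.
    At g: (r -> q) or r is true.
  So Box ((r -> q) or r) is true at b.

No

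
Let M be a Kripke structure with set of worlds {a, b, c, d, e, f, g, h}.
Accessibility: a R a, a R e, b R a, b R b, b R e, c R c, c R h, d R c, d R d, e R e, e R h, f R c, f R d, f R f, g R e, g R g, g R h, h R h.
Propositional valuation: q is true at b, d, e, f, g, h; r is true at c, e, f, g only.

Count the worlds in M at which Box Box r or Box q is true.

Let φ = Box Box r or Box q. Evaluate φ at each world:
  a (successors {a, e}): φ is false.
  b (successors {a, b, e}): φ is false.
  c (successors {c, h}): φ is false.
  d (successors {c, d}): φ is false.
  e (successors {e, h}): φ is true.
  f (successors {c, d, f}): φ is false.
  g (successors {e, g, h}): φ is true.
  h (successors {h}): φ is true.
For instance, at e:
  At e: Box Box r is false, Box q is true, so Box Box r or Box q is true.
    At e: Box Box r requires Box r at every successor {e, h}.
      Box r fails at e, so Box Box r is false at e.
    At e: Box q requires q at every successor {e, h}.
      At e: q is true.
      At h: q is true.
    So Box q is true at e.
Satisfying worlds: {e, g, h}

3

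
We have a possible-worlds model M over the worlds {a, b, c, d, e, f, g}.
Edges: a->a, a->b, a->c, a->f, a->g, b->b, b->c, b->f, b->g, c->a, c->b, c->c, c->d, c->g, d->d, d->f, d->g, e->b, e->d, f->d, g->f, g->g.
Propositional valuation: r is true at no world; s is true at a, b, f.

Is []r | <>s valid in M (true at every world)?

Let φ = []r | <>s. Evaluate φ at each world:
  a (successors {a, b, c, f, g}): φ is true.
  b (successors {b, c, f, g}): φ is true.
  c (successors {a, b, c, d, g}): φ is true.
  d (successors {d, f, g}): φ is true.
  e (successors {b, d}): φ is true.
  f (successors {d}): φ is false.
  g (successors {f, g}): φ is true.
Detail at f (counterexample):
  At f: []r is false, <>s is false, so []r | <>s is false.
    At f: []r requires r at every successor {d}.
      r fails at d, so []r is false at f.
    At f: <>s requires s at some successor in {d}.
      At d: s is false.
    So <>s is false at f.

No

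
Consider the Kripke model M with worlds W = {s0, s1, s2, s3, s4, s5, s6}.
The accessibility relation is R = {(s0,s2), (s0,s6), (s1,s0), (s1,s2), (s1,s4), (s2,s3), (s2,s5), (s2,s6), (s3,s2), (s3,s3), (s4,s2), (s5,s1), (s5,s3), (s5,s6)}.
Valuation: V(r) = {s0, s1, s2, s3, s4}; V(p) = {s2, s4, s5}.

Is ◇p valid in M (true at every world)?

No

Recall that ◇ψ holds at a world iff ψ holds at some accessible world.
Let φ = ◇p. Evaluate φ at each world:
  s0 (successors {s2, s6}): φ is true.
  s1 (successors {s0, s2, s4}): φ is true.
  s2 (successors {s3, s5, s6}): φ is true.
  s3 (successors {s2, s3}): φ is true.
  s4 (successors {s2}): φ is true.
  s5 (successors {s1, s3, s6}): φ is false.
  s6 (successors ∅): φ is false.
Detail at s5 (counterexample):
  At s5: ◇p requires p at some successor in {s1, s3, s6}.
    At s1: p is false.
    At s3: p is false.
    At s6: p is false.
  So ◇p is false at s5.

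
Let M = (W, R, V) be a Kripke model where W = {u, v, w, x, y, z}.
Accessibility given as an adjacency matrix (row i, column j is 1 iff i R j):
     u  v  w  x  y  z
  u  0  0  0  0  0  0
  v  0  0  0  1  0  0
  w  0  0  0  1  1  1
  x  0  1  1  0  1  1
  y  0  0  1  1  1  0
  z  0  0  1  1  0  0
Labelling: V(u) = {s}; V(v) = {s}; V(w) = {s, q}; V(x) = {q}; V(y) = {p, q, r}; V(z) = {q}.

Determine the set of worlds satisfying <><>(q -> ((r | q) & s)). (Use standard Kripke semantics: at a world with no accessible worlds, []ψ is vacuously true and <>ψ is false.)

v, w, x, y, z

Recall that <>ψ holds at a world iff ψ holds at some accessible world.
Let φ = <><>(q -> ((r | q) & s)). Evaluate φ at each world:
  u (successors ∅): φ is false.
  v (successors {x}): φ is true.
  w (successors {x, y, z}): φ is true.
  x (successors {v, w, y, z}): φ is true.
  y (successors {w, x, y}): φ is true.
  z (successors {w, x}): φ is true.
For instance, at z:
  At z: <><>(q -> ((r | q) & s)) requires <>(q -> ((r | q) & s)) at some successor in {w, x}.
    <>(q -> ((r | q) & s)) holds at x, so <><>(q -> ((r | q) & s)) is true at z.
      At x: <>(q -> ((r | q) & s)) requires q -> ((r | q) & s) at some successor in {v, w, y, z}.
        q -> ((r | q) & s) holds at v, so <>(q -> ((r | q) & s)) is true at x.
Satisfying worlds: {v, w, x, y, z}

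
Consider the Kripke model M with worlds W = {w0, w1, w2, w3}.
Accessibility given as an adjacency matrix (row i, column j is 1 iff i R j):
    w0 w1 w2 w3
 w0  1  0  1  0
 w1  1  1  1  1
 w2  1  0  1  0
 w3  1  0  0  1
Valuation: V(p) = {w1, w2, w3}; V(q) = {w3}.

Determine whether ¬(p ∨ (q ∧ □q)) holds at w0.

Recall that □ψ holds at a world iff ψ holds at every accessible world, and ◇ψ holds iff ψ holds at some accessible world.
At w0: p ∨ (q ∧ □q) is false, so ¬(p ∨ (q ∧ □q)) is true.
  At w0: p is false, q ∧ □q is false, so p ∨ (q ∧ □q) is false.
    At w0: q is false, □q is false, so q ∧ □q is false.
      At w0: □q requires q at every successor {w0, w2}.
        q fails at w0, so □q is false at w0.

Yes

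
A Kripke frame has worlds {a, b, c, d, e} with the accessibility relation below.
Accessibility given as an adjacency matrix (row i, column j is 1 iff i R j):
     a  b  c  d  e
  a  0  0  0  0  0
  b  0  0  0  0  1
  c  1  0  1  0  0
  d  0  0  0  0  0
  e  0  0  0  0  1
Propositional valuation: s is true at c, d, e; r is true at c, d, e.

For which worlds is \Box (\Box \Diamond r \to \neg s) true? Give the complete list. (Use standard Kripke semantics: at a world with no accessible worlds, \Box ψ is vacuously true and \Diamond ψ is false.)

Recall that \Box ψ holds at a world iff ψ holds at every accessible world, and \Diamond ψ holds iff ψ holds at some accessible world.
Let φ = \Box (\Box \Diamond r \to \neg s). Evaluate φ at each world:
  a (successors ∅): φ is true.
  b (successors {e}): φ is false.
  c (successors {a, c}): φ is true.
  d (successors ∅): φ is true.
  e (successors {e}): φ is false.
For instance, at c:
  At c: \Box (\Box \Diamond r \to \neg s) requires \Box \Diamond r \to \neg s at every successor {a, c}.
      At a: \Box \Diamond r is true, \neg s is true, so \Box \Diamond r \to \neg s is true.
      At c: \Box \Diamond r is false, \neg s is false, so \Box \Diamond r \to \neg s is true.
  So \Box (\Box \Diamond r \to \neg s) is true at c.
Satisfying worlds: {a, c, d}

a, c, d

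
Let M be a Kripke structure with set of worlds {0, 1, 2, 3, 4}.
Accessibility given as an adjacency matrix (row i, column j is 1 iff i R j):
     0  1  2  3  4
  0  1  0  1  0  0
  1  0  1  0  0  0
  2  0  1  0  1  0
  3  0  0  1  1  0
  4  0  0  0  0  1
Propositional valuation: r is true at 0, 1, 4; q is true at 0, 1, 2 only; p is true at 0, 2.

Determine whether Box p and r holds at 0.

At 0: Box p is true, r is true, so Box p and r is true.
  At 0: Box p requires p at every successor {0, 2}.
    At 0: p is true.
    At 2: p is true.
  So Box p is true at 0.

Yes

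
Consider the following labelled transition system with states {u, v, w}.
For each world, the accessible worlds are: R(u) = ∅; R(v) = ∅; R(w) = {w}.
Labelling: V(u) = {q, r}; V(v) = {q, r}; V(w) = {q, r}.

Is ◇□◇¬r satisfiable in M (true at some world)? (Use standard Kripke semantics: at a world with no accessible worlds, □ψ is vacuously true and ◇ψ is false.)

No

Let φ = ◇□◇¬r. Evaluate φ at each world:
  u (successors ∅): φ is false.
  v (successors ∅): φ is false.
  w (successors {w}): φ is false.
For instance, at w:
  At w: ◇□◇¬r requires □◇¬r at some successor in {w}.
    At w: □◇¬r is false.
  So ◇□◇¬r is false at w.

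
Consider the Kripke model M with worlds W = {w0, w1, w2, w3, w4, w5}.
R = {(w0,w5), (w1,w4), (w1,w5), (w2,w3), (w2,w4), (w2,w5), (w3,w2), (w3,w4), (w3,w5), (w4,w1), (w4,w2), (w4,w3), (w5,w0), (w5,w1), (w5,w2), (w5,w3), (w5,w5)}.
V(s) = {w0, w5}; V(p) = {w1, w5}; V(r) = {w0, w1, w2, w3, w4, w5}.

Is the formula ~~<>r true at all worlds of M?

Let φ = ~~<>r. Evaluate φ at each world:
  w0 (successors {w5}): φ is true.
  w1 (successors {w4, w5}): φ is true.
  w2 (successors {w3, w4, w5}): φ is true.
  w3 (successors {w2, w4, w5}): φ is true.
  w4 (successors {w1, w2, w3}): φ is true.
  w5 (successors {w0, w1, w2, w3, w5}): φ is true.
For instance, at w3:
  At w3: ~<>r is false, so ~~<>r is true.
    At w3: <>r is true, so ~<>r is false.
      At w3: <>r requires r at some successor in {w2, w4, w5}.
        r holds at w2, so <>r is true at w3.

Yes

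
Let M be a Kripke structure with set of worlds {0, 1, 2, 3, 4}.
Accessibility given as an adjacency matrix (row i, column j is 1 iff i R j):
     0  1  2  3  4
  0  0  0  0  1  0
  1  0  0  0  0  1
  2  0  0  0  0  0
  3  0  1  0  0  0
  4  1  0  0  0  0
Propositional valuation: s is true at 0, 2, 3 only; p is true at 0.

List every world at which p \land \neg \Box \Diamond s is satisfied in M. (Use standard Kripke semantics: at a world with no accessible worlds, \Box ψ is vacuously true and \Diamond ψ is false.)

Let φ = p \land \neg \Box \Diamond s. Evaluate φ at each world:
  0 (successors {3}): φ is true.
  1 (successors {4}): φ is false.
  2 (successors ∅): φ is false.
  3 (successors {1}): φ is false.
  4 (successors {0}): φ is false.
For instance, at 3:
  At 3: p is false, \neg \Box \Diamond s is true, so p \land \neg \Box \Diamond s is false.
    At 3: \Box \Diamond s is false, so \neg \Box \Diamond s is true.
      At 3: \Box \Diamond s requires \Diamond s at every successor {1}.
        \Diamond s fails at 1, so \Box \Diamond s is false at 3.
Satisfying worlds: {0}

0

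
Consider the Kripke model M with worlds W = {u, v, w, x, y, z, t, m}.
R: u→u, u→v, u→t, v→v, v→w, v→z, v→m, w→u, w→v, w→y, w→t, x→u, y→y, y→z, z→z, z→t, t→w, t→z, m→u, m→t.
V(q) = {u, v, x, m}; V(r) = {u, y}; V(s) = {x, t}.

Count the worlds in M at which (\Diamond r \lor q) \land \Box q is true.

Recall that \Box ψ holds at a world iff ψ holds at every accessible world, and \Diamond ψ holds iff ψ holds at some accessible world.
Let φ = (\Diamond r \lor q) \land \Box q. Evaluate φ at each world:
  u (successors {u, v, t}): φ is false.
  v (successors {v, w, z, m}): φ is false.
  w (successors {u, v, y, t}): φ is false.
  x (successors {u}): φ is true.
  y (successors {y, z}): φ is false.
  z (successors {z, t}): φ is false.
  t (successors {w, z}): φ is false.
  m (successors {u, t}): φ is false.
For instance, at v:
  At v: \Diamond r \lor q is true, \Box q is false, so (\Diamond r \lor q) \land \Box q is false.
    At v: \Diamond r is false, q is true, so \Diamond r \lor q is true.
      At v: \Diamond r requires r at some successor in {v, w, z, m}.
        At v: r is false.
        At w: r is false.
        At z: r is false.
        At m: r is false.
      So \Diamond r is false at v.
    At v: \Box q requires q at every successor {v, w, z, m}.
      q fails at w, so \Box q is false at v.
Satisfying worlds: {x}

1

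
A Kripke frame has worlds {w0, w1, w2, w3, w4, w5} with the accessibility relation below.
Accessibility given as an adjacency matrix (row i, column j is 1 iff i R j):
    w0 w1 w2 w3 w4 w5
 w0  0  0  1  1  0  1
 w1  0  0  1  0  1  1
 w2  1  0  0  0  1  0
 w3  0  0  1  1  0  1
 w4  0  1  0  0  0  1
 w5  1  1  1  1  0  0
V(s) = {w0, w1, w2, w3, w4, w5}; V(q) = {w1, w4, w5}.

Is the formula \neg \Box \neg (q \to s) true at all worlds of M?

Recall that \Box ψ holds at a world iff ψ holds at every accessible world, and \Diamond ψ holds iff ψ holds at some accessible world.
Let φ = \neg \Box \neg (q \to s). Evaluate φ at each world:
  w0 (successors {w2, w3, w5}): φ is true.
  w1 (successors {w2, w4, w5}): φ is true.
  w2 (successors {w0, w4}): φ is true.
  w3 (successors {w2, w3, w5}): φ is true.
  w4 (successors {w1, w5}): φ is true.
  w5 (successors {w0, w1, w2, w3}): φ is true.
For instance, at w0:
  At w0: \Box \neg (q \to s) is false, so \neg \Box \neg (q \to s) is true.
    At w0: \Box \neg (q \to s) requires \neg (q \to s) at every successor {w2, w3, w5}.
      \neg (q \to s) fails at w2, so \Box \neg (q \to s) is false at w0.

Yes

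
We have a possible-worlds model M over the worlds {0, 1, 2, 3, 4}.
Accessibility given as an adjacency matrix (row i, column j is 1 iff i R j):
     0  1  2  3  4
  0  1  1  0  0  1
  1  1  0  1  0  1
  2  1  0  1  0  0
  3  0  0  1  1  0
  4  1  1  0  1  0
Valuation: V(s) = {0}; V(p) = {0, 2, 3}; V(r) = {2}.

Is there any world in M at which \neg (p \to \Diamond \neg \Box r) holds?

Let φ = \neg (p \to \Diamond \neg \Box r). Evaluate φ at each world:
  0 (successors {0, 1, 4}): φ is false.
  1 (successors {0, 2, 4}): φ is false.
  2 (successors {0, 2}): φ is false.
  3 (successors {2, 3}): φ is false.
  4 (successors {0, 1, 3}): φ is false.
For instance, at 3:
  At 3: p \to \Diamond \neg \Box r is true, so \neg (p \to \Diamond \neg \Box r) is false.
    At 3: p is true, \Diamond \neg \Box r is true, so p \to \Diamond \neg \Box r is true.
      At 3: \Diamond \neg \Box r requires \neg \Box r at some successor in {2, 3}.
        \neg \Box r holds at 2, so \Diamond \neg \Box r is true at 3.

No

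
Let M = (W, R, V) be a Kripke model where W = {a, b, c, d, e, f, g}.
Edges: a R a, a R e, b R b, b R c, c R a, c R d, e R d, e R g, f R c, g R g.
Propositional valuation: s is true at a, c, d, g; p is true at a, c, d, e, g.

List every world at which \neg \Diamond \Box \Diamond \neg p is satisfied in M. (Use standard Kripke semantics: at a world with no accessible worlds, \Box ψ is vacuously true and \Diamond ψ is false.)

Let φ = \neg \Diamond \Box \Diamond \neg p. Evaluate φ at each world:
  a (successors {a, e}): φ is true.
  b (successors {b, c}): φ is true.
  c (successors {a, d}): φ is false.
  d (successors ∅): φ is true.
  e (successors {d, g}): φ is false.
  f (successors {c}): φ is true.
  g (successors {g}): φ is true.
For instance, at c:
  At c: \Diamond \Box \Diamond \neg p is true, so \neg \Diamond \Box \Diamond \neg p is false.
    At c: \Diamond \Box \Diamond \neg p requires \Box \Diamond \neg p at some successor in {a, d}.
      \Box \Diamond \neg p holds at d, so \Diamond \Box \Diamond \neg p is true at c.
Satisfying worlds: {a, b, d, f, g}

a, b, d, f, g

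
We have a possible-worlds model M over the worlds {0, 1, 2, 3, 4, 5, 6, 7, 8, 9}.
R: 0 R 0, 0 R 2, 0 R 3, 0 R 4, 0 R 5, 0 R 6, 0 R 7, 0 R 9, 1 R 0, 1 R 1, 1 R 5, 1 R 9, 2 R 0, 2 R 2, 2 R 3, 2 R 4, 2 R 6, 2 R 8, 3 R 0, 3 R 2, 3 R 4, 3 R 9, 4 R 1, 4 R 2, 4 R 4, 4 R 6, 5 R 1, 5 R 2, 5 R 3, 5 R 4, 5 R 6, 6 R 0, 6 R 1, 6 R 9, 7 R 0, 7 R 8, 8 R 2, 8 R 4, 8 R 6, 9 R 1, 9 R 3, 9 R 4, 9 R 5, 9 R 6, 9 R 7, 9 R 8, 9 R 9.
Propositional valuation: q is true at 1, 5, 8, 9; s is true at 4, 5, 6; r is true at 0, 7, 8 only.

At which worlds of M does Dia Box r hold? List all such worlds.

0, 9

Recall that Box ψ holds at a world iff ψ holds at every accessible world, and Dia ψ holds iff ψ holds at some accessible world.
Let φ = Dia Box r. Evaluate φ at each world:
  0 (successors {0, 2, 3, 4, 5, 6, 7, 9}): φ is true.
  1 (successors {0, 1, 5, 9}): φ is false.
  2 (successors {0, 2, 3, 4, 6, 8}): φ is false.
  3 (successors {0, 2, 4, 9}): φ is false.
  4 (successors {1, 2, 4, 6}): φ is false.
  5 (successors {1, 2, 3, 4, 6}): φ is false.
  6 (successors {0, 1, 9}): φ is false.
  7 (successors {0, 8}): φ is false.
  8 (successors {2, 4, 6}): φ is false.
  9 (successors {1, 3, 4, 5, 6, 7, 8, 9}): φ is true.
For instance, at 4:
  At 4: Dia Box r requires Box r at some successor in {1, 2, 4, 6}.
    At 1: Box r is false.
    At 2: Box r is false.
    At 4: Box r is false.
    At 6: Box r is false.
  So Dia Box r is false at 4.
Satisfying worlds: {0, 9}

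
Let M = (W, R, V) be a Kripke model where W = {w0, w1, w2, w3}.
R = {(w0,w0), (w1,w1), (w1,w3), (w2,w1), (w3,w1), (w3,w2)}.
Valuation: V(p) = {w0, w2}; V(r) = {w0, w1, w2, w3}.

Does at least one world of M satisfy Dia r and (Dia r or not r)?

Yes

Let φ = Dia r and (Dia r or not r). Evaluate φ at each world:
  w0 (successors {w0}): φ is true.
  w1 (successors {w1, w3}): φ is true.
  w2 (successors {w1}): φ is true.
  w3 (successors {w1, w2}): φ is true.
Detail at w0 (witness):
  At w0: Dia r is true, Dia r or not r is true, so Dia r and (Dia r or not r) is true.
    At w0: Dia r requires r at some successor in {w0}.
      r holds at w0, so Dia r is true at w0.
    At w0: Dia r is true, not r is false, so Dia r or not r is true.
      At w0: Dia r requires r at some successor in {w0}.
        r holds at w0, so Dia r is true at w0.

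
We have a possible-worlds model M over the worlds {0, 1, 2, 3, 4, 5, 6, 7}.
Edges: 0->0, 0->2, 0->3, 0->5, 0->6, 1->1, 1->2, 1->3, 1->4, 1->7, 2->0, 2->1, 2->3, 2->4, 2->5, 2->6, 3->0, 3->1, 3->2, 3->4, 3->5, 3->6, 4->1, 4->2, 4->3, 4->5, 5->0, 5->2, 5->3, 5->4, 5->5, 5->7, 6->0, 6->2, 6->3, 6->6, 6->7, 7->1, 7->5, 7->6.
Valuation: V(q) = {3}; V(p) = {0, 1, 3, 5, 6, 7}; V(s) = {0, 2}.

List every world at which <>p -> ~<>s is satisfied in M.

7

Let φ = <>p -> ~<>s. Evaluate φ at each world:
  0 (successors {0, 2, 3, 5, 6}): φ is false.
  1 (successors {1, 2, 3, 4, 7}): φ is false.
  2 (successors {0, 1, 3, 4, 5, 6}): φ is false.
  3 (successors {0, 1, 2, 4, 5, 6}): φ is false.
  4 (successors {1, 2, 3, 5}): φ is false.
  5 (successors {0, 2, 3, 4, 5, 7}): φ is false.
  6 (successors {0, 2, 3, 6, 7}): φ is false.
  7 (successors {1, 5, 6}): φ is true.
For instance, at 7:
  At 7: <>p is true, ~<>s is true, so <>p -> ~<>s is true.
    At 7: <>p requires p at some successor in {1, 5, 6}.
      p holds at 1, so <>p is true at 7.
    At 7: <>s is false, so ~<>s is true.
      At 7: <>s requires s at some successor in {1, 5, 6}.
        At 1: s is false.
        At 5: s is false.
        At 6: s is false.
      So <>s is false at 7.
Satisfying worlds: {7}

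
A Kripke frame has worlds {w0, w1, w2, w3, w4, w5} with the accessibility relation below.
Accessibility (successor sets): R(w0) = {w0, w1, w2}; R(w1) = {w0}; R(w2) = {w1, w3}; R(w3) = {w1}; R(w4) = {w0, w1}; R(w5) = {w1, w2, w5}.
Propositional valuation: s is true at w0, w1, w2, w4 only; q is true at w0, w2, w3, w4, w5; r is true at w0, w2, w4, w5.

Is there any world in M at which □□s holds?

Let φ = □□s. Evaluate φ at each world:
  w0 (successors {w0, w1, w2}): φ is false.
  w1 (successors {w0}): φ is true.
  w2 (successors {w1, w3}): φ is true.
  w3 (successors {w1}): φ is true.
  w4 (successors {w0, w1}): φ is true.
  w5 (successors {w1, w2, w5}): φ is false.
Detail at w1 (witness):
  At w1: □□s requires □s at every successor {w0}.
      At w0: □s requires s at every successor {w0, w1, w2}.
        At w0: s is true.
        At w1: s is true.
        At w2: s is true.
      So □s is true at w0.
  So □□s is true at w1.

Yes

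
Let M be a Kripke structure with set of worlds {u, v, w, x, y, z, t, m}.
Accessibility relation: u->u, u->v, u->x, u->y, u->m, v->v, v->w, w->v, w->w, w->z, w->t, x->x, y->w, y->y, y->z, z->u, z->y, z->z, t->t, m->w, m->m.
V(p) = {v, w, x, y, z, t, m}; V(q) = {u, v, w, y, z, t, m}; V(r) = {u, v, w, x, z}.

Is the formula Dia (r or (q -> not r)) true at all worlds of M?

Recall that Dia ψ holds at a world iff ψ holds at some accessible world.
Let φ = Dia (r or (q -> not r)). Evaluate φ at each world:
  u (successors {u, v, x, y, m}): φ is true.
  v (successors {v, w}): φ is true.
  w (successors {v, w, z, t}): φ is true.
  x (successors {x}): φ is true.
  y (successors {w, y, z}): φ is true.
  z (successors {u, y, z}): φ is true.
  t (successors {t}): φ is true.
  m (successors {w, m}): φ is true.
For instance, at y:
  At y: Dia (r or (q -> not r)) requires r or (q -> not r) at some successor in {w, y, z}.
    r or (q -> not r) holds at w, so Dia (r or (q -> not r)) is true at y.

Yes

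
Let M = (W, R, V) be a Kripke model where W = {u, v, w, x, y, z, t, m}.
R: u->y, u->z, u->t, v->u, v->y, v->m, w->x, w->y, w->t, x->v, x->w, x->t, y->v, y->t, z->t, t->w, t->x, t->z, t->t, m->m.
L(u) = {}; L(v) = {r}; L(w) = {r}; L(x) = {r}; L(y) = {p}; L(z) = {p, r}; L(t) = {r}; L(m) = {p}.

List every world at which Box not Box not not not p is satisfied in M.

x, y, z, m

Recall that Box ψ holds at a world iff ψ holds at every accessible world, and Dia ψ holds iff ψ holds at some accessible world.
Let φ = Box not Box not not not p. Evaluate φ at each world:
  u (successors {y, z, t}): φ is false.
  v (successors {u, y, m}): φ is false.
  w (successors {x, y, t}): φ is false.
  x (successors {v, w, t}): φ is true.
  y (successors {v, t}): φ is true.
  z (successors {t}): φ is true.
  t (successors {w, x, z, t}): φ is false.
  m (successors {m}): φ is true.
For instance, at y:
  At y: Box not Box not not not p requires not Box not not not p at every successor {v, t}.
      At v: Box not not not p is false, so not Box not not not p is true.
      At t: Box not not not p is false, so not Box not not not p is true.
  So Box not Box not not not p is true at y.
Satisfying worlds: {x, y, z, m}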